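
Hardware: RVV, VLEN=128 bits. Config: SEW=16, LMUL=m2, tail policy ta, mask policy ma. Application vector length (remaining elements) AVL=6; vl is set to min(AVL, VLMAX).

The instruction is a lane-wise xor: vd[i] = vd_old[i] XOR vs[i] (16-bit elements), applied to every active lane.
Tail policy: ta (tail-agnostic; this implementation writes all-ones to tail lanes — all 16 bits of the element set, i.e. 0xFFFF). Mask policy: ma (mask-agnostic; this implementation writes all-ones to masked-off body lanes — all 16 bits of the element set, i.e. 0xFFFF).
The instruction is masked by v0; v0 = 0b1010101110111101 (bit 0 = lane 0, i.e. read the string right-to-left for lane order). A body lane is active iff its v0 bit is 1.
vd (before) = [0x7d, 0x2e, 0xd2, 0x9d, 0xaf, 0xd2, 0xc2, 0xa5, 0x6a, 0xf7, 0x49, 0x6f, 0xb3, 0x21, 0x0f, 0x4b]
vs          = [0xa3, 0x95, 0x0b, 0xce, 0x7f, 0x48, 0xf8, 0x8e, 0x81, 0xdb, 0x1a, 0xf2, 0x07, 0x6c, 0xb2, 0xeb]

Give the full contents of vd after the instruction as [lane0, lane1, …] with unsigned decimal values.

vd = [222, 65535, 217, 83, 208, 154, 65535, 65535, 65535, 65535, 65535, 65535, 65535, 65535, 65535, 65535]

VLMAX = (128 × 2) / 16 = 16 lanes
vl = min(AVL, VLMAX) = min(6, 16) = 6
  i=0: xor(0x7d,0xa3) → 222
  i=1: mask-off/ones → 65535
  i=2: xor(0xd2,0x0b) → 217
  i=3: xor(0x9d,0xce) → 83
  i=4: xor(0xaf,0x7f) → 208
  i=5: xor(0xd2,0x48) → 154
  i=6: tail/ones → 65535
  i=7: tail/ones → 65535
  i=8: tail/ones → 65535
  i=9: tail/ones → 65535
  i=10: tail/ones → 65535
  i=11: tail/ones → 65535
  i=12: tail/ones → 65535
  i=13: tail/ones → 65535
  i=14: tail/ones → 65535
  i=15: tail/ones → 65535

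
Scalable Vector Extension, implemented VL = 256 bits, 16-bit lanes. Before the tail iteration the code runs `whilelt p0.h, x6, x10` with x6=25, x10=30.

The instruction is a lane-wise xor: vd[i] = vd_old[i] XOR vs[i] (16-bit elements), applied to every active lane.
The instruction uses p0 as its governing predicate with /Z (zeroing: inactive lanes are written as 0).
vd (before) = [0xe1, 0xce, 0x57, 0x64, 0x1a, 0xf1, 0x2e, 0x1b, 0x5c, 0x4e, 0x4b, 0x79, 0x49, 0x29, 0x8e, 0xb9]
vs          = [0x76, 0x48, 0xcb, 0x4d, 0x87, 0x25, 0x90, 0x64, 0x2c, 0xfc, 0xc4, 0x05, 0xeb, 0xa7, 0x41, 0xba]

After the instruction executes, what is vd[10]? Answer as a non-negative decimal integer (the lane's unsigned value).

register lanes = 256/16 = 16
active while 25+j < 30, i.e. j ∈ [0,5) capped at 16 ⇒ 5
vd[0] xor(0xe1,0x76) -> 0x97
vd[1] xor(0xce,0x48) -> 0x86
vd[2] xor(0x57,0xcb) -> 0x9c
vd[3] xor(0x64,0x4d) -> 0x29
vd[4] xor(0x1a,0x87) -> 0x9d
vd[5] tail/zero -> 0x00
vd[6] tail/zero -> 0x00
vd[7] tail/zero -> 0x00
vd[8] tail/zero -> 0x00
vd[9] tail/zero -> 0x00
vd[10] tail/zero -> 0x00
vd[11] tail/zero -> 0x00
vd[12] tail/zero -> 0x00
vd[13] tail/zero -> 0x00
vd[14] tail/zero -> 0x00
vd[15] tail/zero -> 0x00

vd[10] = 0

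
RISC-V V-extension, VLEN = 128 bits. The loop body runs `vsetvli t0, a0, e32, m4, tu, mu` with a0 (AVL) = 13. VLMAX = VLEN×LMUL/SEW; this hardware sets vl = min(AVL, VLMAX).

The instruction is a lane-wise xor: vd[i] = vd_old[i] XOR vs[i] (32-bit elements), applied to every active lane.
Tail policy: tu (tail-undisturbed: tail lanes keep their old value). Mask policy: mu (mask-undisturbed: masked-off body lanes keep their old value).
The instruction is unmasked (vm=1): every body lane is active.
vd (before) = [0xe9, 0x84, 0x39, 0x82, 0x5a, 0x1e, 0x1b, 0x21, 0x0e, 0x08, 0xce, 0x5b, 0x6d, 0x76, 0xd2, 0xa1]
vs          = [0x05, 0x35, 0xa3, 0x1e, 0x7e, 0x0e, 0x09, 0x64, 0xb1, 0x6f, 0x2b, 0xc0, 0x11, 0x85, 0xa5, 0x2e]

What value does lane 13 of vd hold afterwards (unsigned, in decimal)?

vd[13] = 118

lanes per group: 128·4/32 = 16
vl = min(AVL, VLMAX) = min(13, 16) = 13
  i=0: xor(0xe9,0x05) → 236
  i=1: xor(0x84,0x35) → 177
  i=2: xor(0x39,0xa3) → 154
  i=3: xor(0x82,0x1e) → 156
  i=4: xor(0x5a,0x7e) → 36
  i=5: xor(0x1e,0x0e) → 16
  i=6: xor(0x1b,0x09) → 18
  i=7: xor(0x21,0x64) → 69
  i=8: xor(0x0e,0xb1) → 191
  i=9: xor(0x08,0x6f) → 103
  i=10: xor(0xce,0x2b) → 229
  i=11: xor(0x5b,0xc0) → 155
  i=12: xor(0x6d,0x11) → 124
  i=13: tail/keep → 118
  i=14: tail/keep → 210
  i=15: tail/keep → 161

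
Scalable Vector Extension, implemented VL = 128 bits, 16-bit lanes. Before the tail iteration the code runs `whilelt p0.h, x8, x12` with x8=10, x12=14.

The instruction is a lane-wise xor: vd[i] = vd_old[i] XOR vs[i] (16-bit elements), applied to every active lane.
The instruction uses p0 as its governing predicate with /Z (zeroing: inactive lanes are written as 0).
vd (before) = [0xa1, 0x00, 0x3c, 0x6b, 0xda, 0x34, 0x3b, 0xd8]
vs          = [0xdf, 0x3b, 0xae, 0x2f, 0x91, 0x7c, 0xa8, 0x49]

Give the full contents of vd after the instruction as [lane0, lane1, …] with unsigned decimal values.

lane count: 128 div 16 = 8
p0[j] = (10+j < 14); true for j=0..3 → 4 lanes set
vd[0] xor(0xa1,0xdf) -> 0x7e
vd[1] xor(0x00,0x3b) -> 0x3b
vd[2] xor(0x3c,0xae) -> 0x92
vd[3] xor(0x6b,0x2f) -> 0x44
vd[4] tail/zero -> 0x00
vd[5] tail/zero -> 0x00
vd[6] tail/zero -> 0x00
vd[7] tail/zero -> 0x00

vd = [126, 59, 146, 68, 0, 0, 0, 0]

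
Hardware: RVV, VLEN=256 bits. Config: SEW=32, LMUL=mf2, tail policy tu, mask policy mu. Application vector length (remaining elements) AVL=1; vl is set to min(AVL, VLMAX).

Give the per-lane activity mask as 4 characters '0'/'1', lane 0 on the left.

VLMAX = VLEN×LMUL/SEW = 256×1/2/32 = 4
AVL=1 ≤ VLMAX=4, so vl = 1
bits (lane 0 leftmost): 1000

predicate = 1000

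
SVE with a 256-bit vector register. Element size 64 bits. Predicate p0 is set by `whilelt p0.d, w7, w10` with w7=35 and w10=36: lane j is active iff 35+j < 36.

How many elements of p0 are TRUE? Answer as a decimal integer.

vl = 1

lane count: 256 div 64 = 4
p0[j] = (35+j < 36); true for j=0..0 → 1 lanes set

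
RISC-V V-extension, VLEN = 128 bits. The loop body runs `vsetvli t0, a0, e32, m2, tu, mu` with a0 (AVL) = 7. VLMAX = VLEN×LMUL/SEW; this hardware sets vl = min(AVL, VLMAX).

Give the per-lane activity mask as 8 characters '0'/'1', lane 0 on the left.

lanes per group: 128·2/32 = 8
AVL=7 ≤ VLMAX=8, so vl = 7
bits (lane 0 leftmost): 11111110

predicate = 11111110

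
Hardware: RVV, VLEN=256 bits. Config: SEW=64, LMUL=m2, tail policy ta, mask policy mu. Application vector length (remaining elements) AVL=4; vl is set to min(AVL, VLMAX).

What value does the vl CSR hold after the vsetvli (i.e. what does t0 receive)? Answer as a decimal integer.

VLMAX = VLEN×LMUL/SEW = 256×2/64 = 8
vl = min(AVL, VLMAX) = min(4, 8) = 4

vl = 4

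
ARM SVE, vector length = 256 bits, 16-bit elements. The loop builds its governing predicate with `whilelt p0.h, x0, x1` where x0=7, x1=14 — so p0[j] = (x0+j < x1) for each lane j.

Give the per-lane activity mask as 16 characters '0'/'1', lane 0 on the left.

predicate = 1111111000000000

256-bit reg / 16-bit elem → 16 lanes
whilelt: lane j active iff 7+j < 14 → j < 7 → 7 active
bits (lane 0 leftmost): 1111111000000000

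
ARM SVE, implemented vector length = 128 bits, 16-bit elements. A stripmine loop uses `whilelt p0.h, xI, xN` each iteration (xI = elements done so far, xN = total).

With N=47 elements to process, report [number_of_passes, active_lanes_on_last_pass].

128-bit reg / 16-bit elem → 8 lanes
N=47: ⌈47/8⌉ = 6 iters; last vl = 47 − 5×8 = 7

[iterations, last_vl] = [6, 7]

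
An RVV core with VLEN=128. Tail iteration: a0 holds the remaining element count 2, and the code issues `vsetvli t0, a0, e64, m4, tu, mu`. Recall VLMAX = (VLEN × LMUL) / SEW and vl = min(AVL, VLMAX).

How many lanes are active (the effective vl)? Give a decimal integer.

vl = 2

VLMAX = (128 × 4) / 64 = 8 lanes
AVL=2 ≤ VLMAX=8, so vl = 2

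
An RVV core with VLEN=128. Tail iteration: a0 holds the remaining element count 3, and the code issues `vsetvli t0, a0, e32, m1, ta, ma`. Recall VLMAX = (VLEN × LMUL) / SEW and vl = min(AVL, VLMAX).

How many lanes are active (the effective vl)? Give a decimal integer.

VLMAX = VLEN×LMUL/SEW = 128×1/32 = 4
vl = min(AVL, VLMAX) = min(3, 4) = 3

vl = 3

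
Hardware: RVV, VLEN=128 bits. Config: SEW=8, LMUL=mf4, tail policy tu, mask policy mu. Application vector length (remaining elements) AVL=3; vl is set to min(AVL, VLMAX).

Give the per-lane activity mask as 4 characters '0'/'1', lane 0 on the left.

predicate = 1110

VLMAX = (128 × 1/4) / 8 = 4 lanes
vl ← min(3, 4) = 3
bits (lane 0 leftmost): 1110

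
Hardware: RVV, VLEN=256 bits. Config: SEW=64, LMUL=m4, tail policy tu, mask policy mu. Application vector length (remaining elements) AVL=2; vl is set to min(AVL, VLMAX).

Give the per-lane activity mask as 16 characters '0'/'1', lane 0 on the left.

predicate = 1100000000000000

VLMAX = VLEN×LMUL/SEW = 256×4/64 = 16
vl = min(AVL, VLMAX) = min(2, 16) = 2
bits (lane 0 leftmost): 1100000000000000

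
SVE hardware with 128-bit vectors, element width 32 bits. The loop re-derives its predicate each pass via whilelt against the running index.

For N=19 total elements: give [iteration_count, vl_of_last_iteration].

lane count: 128 div 32 = 4
N=19: ⌈19/4⌉ = 5 iters; last vl = 19 − 4×4 = 3

[iterations, last_vl] = [5, 3]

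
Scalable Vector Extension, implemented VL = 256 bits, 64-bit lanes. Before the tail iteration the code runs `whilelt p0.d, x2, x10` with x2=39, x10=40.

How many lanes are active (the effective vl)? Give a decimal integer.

256-bit reg / 64-bit elem → 4 lanes
p0[j] = (39+j < 40); true for j=0..0 → 1 lanes set

vl = 1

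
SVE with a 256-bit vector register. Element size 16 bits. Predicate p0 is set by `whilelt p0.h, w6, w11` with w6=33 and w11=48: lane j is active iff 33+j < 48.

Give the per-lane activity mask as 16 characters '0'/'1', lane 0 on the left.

predicate = 1111111111111110

256-bit reg / 16-bit elem → 16 lanes
p0[j] = (33+j < 48); true for j=0..14 → 15 lanes set
bits (lane 0 leftmost): 1111111111111110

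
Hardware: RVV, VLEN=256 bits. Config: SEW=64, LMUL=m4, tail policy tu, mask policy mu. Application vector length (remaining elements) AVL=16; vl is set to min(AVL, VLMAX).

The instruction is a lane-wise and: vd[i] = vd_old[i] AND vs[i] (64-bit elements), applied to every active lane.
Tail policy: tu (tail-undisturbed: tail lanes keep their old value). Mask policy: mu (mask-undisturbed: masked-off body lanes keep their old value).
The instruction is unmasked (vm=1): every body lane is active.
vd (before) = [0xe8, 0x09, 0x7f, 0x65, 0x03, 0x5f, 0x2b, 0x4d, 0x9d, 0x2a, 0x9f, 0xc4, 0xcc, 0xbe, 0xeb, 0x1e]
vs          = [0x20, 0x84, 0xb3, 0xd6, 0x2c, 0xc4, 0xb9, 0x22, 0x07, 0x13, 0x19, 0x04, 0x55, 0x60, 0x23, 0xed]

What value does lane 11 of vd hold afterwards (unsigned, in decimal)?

vd[11] = 4

VLMAX = (256 × 4) / 64 = 16 lanes
vl = min(AVL, VLMAX) = min(16, 16) = 16
  i=0: and(0xe8,0x20) → 32
  i=1: and(0x09,0x84) → 0
  i=2: and(0x7f,0xb3) → 51
  i=3: and(0x65,0xd6) → 68
  i=4: and(0x03,0x2c) → 0
  i=5: and(0x5f,0xc4) → 68
  i=6: and(0x2b,0xb9) → 41
  i=7: and(0x4d,0x22) → 0
  i=8: and(0x9d,0x07) → 5
  i=9: and(0x2a,0x13) → 2
  i=10: and(0x9f,0x19) → 25
  i=11: and(0xc4,0x04) → 4
  i=12: and(0xcc,0x55) → 68
  i=13: and(0xbe,0x60) → 32
  i=14: and(0xeb,0x23) → 35
  i=15: and(0x1e,0xed) → 12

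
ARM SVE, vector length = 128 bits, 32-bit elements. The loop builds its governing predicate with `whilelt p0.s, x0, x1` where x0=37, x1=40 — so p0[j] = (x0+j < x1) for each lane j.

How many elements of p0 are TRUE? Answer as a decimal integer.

vl = 3

128-bit reg / 32-bit elem → 4 lanes
whilelt: lane j active iff 37+j < 40 → j < 3 → 3 active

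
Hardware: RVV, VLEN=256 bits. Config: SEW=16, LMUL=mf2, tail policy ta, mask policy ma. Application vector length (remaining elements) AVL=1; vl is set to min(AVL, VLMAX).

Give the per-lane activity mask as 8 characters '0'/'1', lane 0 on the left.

predicate = 10000000

VLMAX = VLEN×LMUL/SEW = 256×1/2/16 = 8
vl ← min(1, 8) = 1
bits (lane 0 leftmost): 10000000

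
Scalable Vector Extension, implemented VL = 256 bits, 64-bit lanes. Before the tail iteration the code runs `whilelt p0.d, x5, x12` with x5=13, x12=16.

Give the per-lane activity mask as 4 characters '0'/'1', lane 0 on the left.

256-bit reg / 64-bit elem → 4 lanes
whilelt: lane j active iff 13+j < 16 → j < 3 → 3 active
bits (lane 0 leftmost): 1110

predicate = 1110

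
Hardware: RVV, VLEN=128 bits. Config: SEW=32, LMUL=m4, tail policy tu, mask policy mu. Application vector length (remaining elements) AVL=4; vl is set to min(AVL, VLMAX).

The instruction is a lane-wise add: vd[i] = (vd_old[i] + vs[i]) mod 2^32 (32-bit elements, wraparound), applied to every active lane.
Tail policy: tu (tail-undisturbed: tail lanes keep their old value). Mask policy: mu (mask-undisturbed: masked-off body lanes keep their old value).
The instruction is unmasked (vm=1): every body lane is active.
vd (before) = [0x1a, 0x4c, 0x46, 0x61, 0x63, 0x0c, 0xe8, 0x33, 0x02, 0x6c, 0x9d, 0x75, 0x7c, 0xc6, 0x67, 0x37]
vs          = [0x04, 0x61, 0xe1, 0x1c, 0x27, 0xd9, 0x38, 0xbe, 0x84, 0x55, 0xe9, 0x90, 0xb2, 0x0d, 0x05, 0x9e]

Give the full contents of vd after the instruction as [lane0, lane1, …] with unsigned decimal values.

vd = [30, 173, 295, 125, 99, 12, 232, 51, 2, 108, 157, 117, 124, 198, 103, 55]

lanes per group: 128·4/32 = 16
AVL=4 ≤ VLMAX=16, so vl = 4
  i=0: add(0x1a,0x04) → 30
  i=1: add(0x4c,0x61) → 173
  i=2: add(0x46,0xe1) → 295
  i=3: add(0x61,0x1c) → 125
  i=4: tail/keep → 99
  i=5: tail/keep → 12
  i=6: tail/keep → 232
  i=7: tail/keep → 51
  i=8: tail/keep → 2
  i=9: tail/keep → 108
  i=10: tail/keep → 157
  i=11: tail/keep → 117
  i=12: tail/keep → 124
  i=13: tail/keep → 198
  i=14: tail/keep → 103
  i=15: tail/keep → 55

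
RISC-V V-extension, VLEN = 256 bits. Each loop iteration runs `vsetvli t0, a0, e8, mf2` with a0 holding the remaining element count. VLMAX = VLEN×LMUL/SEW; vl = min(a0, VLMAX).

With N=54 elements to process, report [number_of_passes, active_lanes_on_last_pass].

[iterations, last_vl] = [4, 6]

VLMAX = (256 × 1/2) / 8 = 16 lanes
N=54: ⌈54/16⌉ = 4 iters; last vl = 54 − 3×16 = 6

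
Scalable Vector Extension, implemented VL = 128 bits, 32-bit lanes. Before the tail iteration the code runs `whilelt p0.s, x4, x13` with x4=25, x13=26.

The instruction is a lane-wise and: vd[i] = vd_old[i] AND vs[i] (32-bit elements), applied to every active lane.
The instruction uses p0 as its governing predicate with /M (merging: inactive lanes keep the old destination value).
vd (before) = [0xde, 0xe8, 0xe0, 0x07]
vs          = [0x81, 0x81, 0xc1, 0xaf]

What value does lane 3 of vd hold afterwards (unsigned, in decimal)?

lane count: 128 div 32 = 4
active while 25+j < 26, i.e. j ∈ [0,1) capped at 4 ⇒ 1
[0] and(0xde,0x81) = 0x80
[1] tail/keep = 0xe8
[2] tail/keep = 0xe0
[3] tail/keep = 0x07

vd[3] = 7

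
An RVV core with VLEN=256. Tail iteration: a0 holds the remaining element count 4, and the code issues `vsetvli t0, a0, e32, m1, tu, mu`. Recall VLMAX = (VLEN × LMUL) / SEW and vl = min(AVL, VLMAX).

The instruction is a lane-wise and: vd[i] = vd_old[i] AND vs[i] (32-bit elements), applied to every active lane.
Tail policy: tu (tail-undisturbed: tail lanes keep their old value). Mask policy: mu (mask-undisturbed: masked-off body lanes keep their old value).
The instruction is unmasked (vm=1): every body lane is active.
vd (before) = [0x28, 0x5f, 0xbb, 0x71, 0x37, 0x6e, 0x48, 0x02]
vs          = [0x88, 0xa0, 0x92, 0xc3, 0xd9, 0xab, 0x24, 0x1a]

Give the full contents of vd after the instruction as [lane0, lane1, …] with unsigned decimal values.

vd = [8, 0, 146, 65, 55, 110, 72, 2]

lanes per group: 256·1/32 = 8
AVL=4 ≤ VLMAX=8, so vl = 4
lane  0: and(0x28,0x88) ⇒ 0x08
lane  1: and(0x5f,0xa0) ⇒ 0x00
lane  2: and(0xbb,0x92) ⇒ 0x92
lane  3: and(0x71,0xc3) ⇒ 0x41
lane  4: tail/keep ⇒ 0x37
lane  5: tail/keep ⇒ 0x6e
lane  6: tail/keep ⇒ 0x48
lane  7: tail/keep ⇒ 0x02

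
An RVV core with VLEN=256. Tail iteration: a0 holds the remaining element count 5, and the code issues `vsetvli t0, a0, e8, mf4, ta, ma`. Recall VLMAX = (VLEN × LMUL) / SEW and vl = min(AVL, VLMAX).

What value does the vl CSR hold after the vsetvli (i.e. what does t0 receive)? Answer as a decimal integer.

VLMAX = (256 × 1/4) / 8 = 8 lanes
vl = min(AVL, VLMAX) = min(5, 8) = 5

vl = 5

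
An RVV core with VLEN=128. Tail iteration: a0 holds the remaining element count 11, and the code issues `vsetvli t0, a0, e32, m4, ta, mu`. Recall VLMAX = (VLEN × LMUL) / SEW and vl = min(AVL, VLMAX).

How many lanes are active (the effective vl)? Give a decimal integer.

vl = 11

VLMAX = (128 × 4) / 32 = 16 lanes
vl ← min(11, 16) = 11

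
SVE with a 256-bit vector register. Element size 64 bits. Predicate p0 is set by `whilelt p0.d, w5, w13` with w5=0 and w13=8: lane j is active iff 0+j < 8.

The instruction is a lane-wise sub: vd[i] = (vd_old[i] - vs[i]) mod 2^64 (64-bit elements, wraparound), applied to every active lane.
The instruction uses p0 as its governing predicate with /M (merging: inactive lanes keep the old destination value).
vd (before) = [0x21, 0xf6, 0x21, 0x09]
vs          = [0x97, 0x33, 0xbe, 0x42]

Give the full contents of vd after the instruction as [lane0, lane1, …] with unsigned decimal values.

vd = [18446744073709551498, 195, 18446744073709551459, 18446744073709551559]

lane count: 256 div 64 = 4
active while 0+j < 8, i.e. j ∈ [0,8) capped at 4 ⇒ 4
vd[0] sub(0x21,0x97) -> 0xffffffffffffff8a
vd[1] sub(0xf6,0x33) -> 0xc3
vd[2] sub(0x21,0xbe) -> 0xffffffffffffff63
vd[3] sub(0x09,0x42) -> 0xffffffffffffffc7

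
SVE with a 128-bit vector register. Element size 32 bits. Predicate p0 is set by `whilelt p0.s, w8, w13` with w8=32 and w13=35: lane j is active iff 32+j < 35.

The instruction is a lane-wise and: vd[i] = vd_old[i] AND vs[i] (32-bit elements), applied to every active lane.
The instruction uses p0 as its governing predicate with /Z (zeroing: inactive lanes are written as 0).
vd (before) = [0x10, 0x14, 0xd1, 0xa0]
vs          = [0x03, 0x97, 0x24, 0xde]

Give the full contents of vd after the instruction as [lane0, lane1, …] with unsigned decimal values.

vd = [0, 20, 0, 0]

lane count: 128 div 32 = 4
p0[j] = (32+j < 35); true for j=0..2 → 3 lanes set
[0] and(0x10,0x03) = 0x00
[1] and(0x14,0x97) = 0x14
[2] and(0xd1,0x24) = 0x00
[3] tail/zero = 0x00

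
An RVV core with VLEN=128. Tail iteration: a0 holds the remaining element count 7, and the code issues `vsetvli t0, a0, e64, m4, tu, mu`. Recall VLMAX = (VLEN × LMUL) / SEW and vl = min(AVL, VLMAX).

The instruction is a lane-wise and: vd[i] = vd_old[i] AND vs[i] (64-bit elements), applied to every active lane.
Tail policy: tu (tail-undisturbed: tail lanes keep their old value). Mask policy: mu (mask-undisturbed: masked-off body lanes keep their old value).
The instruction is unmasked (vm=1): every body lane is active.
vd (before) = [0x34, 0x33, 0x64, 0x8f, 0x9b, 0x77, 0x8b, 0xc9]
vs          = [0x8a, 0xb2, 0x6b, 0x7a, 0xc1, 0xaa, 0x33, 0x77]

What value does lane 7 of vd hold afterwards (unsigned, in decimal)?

vd[7] = 201

lanes per group: 128·4/64 = 8
AVL=7 ≤ VLMAX=8, so vl = 7
vd[0] and(0x34,0x8a) -> 0x00
vd[1] and(0x33,0xb2) -> 0x32
vd[2] and(0x64,0x6b) -> 0x60
vd[3] and(0x8f,0x7a) -> 0x0a
vd[4] and(0x9b,0xc1) -> 0x81
vd[5] and(0x77,0xaa) -> 0x22
vd[6] and(0x8b,0x33) -> 0x03
vd[7] tail/keep -> 0xc9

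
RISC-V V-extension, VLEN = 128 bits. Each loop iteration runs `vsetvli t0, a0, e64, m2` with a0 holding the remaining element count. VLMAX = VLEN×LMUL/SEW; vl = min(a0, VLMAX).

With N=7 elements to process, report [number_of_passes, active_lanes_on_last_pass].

[iterations, last_vl] = [2, 3]

VLMAX = (128 × 2) / 64 = 4 lanes
iterations = ceil(7/4) = 2; final-pass vl = 3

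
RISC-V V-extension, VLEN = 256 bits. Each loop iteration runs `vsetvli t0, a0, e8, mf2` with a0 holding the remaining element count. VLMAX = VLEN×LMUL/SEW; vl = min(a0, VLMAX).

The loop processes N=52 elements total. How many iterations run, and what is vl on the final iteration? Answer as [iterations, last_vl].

VLMAX = (256 × 1/2) / 8 = 16 lanes
52 elements at 16/iter → 4 passes, remainder 4 on the last

[iterations, last_vl] = [4, 4]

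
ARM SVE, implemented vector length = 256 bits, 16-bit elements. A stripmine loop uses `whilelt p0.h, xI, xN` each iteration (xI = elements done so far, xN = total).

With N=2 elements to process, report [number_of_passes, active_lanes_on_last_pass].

[iterations, last_vl] = [1, 2]

register lanes = 256/16 = 16
2 elements at 16/iter → 1 passes, remainder 2 on the last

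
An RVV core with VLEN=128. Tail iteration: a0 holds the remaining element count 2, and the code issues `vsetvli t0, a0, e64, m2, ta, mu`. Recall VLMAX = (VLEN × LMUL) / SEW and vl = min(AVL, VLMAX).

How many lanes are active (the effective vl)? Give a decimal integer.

vl = 2

lanes per group: 128·2/64 = 4
vl ← min(2, 4) = 2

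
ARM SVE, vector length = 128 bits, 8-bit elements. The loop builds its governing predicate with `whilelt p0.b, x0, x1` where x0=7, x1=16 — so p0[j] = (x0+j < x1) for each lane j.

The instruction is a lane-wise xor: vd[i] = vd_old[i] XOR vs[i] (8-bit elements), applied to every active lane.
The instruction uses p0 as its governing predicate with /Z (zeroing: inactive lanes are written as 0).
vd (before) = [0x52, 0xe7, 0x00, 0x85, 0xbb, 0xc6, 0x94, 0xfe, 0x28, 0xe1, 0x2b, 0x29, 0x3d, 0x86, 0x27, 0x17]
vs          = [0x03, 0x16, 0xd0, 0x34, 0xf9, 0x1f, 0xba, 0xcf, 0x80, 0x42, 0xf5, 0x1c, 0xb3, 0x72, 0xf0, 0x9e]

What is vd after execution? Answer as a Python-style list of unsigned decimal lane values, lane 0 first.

vd = [81, 241, 208, 177, 66, 217, 46, 49, 168, 0, 0, 0, 0, 0, 0, 0]

register lanes = 128/8 = 16
whilelt: lane j active iff 7+j < 16 → j < 9 → 9 active
  i=0: xor(0x52,0x03) → 81
  i=1: xor(0xe7,0x16) → 241
  i=2: xor(0x00,0xd0) → 208
  i=3: xor(0x85,0x34) → 177
  i=4: xor(0xbb,0xf9) → 66
  i=5: xor(0xc6,0x1f) → 217
  i=6: xor(0x94,0xba) → 46
  i=7: xor(0xfe,0xcf) → 49
  i=8: xor(0x28,0x80) → 168
  i=9: tail/zero → 0
  i=10: tail/zero → 0
  i=11: tail/zero → 0
  i=12: tail/zero → 0
  i=13: tail/zero → 0
  i=14: tail/zero → 0
  i=15: tail/zero → 0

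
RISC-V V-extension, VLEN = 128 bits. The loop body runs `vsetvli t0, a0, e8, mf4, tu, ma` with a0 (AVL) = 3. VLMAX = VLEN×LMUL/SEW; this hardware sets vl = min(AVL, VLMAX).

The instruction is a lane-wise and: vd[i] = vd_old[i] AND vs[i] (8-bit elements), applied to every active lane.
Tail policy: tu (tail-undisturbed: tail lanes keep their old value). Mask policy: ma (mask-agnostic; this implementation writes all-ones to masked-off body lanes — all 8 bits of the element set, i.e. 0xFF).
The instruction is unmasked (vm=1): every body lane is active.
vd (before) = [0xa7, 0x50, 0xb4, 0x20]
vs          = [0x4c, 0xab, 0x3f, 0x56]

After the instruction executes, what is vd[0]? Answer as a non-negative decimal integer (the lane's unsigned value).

VLMAX = VLEN×LMUL/SEW = 128×1/4/8 = 4
vl ← min(3, 4) = 3
lane  0: and(0xa7,0x4c) ⇒ 0x04
lane  1: and(0x50,0xab) ⇒ 0x00
lane  2: and(0xb4,0x3f) ⇒ 0x34
lane  3: tail/keep ⇒ 0x20

vd[0] = 4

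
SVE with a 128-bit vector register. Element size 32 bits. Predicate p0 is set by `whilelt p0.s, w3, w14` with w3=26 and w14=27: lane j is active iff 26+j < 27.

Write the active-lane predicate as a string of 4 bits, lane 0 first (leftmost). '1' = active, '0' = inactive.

predicate = 1000

128-bit reg / 32-bit elem → 4 lanes
whilelt: lane j active iff 26+j < 27 → j < 1 → 1 active
bits (lane 0 leftmost): 1000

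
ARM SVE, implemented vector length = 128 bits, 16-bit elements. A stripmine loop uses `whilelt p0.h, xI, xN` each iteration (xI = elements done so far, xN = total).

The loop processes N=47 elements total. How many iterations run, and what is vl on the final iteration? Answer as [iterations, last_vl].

[iterations, last_vl] = [6, 7]

128-bit reg / 16-bit elem → 8 lanes
N=47: ⌈47/8⌉ = 6 iters; last vl = 47 − 5×8 = 7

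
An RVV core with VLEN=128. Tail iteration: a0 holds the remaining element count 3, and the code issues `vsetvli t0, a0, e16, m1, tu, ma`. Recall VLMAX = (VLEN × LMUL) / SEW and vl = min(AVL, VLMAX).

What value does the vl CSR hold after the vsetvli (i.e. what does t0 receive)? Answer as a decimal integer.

vl = 3

VLMAX = (128 × 1) / 16 = 8 lanes
vl = min(AVL, VLMAX) = min(3, 8) = 3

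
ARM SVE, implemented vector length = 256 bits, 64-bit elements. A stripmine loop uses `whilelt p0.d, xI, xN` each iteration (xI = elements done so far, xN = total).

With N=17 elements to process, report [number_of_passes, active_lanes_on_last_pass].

[iterations, last_vl] = [5, 1]

lane count: 256 div 64 = 4
N=17: ⌈17/4⌉ = 5 iters; last vl = 17 − 4×4 = 1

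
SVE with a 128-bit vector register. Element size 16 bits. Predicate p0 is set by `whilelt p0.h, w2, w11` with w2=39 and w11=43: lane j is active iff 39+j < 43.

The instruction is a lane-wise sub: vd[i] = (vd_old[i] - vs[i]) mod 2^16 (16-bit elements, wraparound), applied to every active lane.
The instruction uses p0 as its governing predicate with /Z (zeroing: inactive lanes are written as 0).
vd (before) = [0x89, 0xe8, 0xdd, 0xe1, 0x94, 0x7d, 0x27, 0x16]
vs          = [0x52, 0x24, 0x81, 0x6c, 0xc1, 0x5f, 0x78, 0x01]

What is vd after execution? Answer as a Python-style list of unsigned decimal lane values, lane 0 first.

vd = [55, 196, 92, 117, 0, 0, 0, 0]

lane count: 128 div 16 = 8
p0[j] = (39+j < 43); true for j=0..3 → 4 lanes set
[0] sub(0x89,0x52) = 0x37
[1] sub(0xe8,0x24) = 0xc4
[2] sub(0xdd,0x81) = 0x5c
[3] sub(0xe1,0x6c) = 0x75
[4] tail/zero = 0x00
[5] tail/zero = 0x00
[6] tail/zero = 0x00
[7] tail/zero = 0x00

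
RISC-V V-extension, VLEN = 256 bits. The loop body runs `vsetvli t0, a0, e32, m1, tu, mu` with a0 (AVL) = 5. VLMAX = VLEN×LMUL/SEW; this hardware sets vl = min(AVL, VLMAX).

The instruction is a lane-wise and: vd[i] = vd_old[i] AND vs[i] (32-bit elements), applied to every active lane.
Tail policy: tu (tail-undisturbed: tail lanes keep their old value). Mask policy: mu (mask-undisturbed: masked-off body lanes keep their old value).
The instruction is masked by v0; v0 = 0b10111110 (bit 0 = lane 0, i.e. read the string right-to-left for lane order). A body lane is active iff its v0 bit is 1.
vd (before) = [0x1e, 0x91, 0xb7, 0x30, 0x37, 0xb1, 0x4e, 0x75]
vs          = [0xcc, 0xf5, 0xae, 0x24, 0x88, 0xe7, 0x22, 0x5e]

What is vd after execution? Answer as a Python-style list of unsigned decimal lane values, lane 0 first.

VLMAX = VLEN×LMUL/SEW = 256×1/32 = 8
vl = min(AVL, VLMAX) = min(5, 8) = 5
  i=0: mask-off/keep → 30
  i=1: and(0x91,0xf5) → 145
  i=2: and(0xb7,0xae) → 166
  i=3: and(0x30,0x24) → 32
  i=4: and(0x37,0x88) → 0
  i=5: tail/keep → 177
  i=6: tail/keep → 78
  i=7: tail/keep → 117

vd = [30, 145, 166, 32, 0, 177, 78, 117]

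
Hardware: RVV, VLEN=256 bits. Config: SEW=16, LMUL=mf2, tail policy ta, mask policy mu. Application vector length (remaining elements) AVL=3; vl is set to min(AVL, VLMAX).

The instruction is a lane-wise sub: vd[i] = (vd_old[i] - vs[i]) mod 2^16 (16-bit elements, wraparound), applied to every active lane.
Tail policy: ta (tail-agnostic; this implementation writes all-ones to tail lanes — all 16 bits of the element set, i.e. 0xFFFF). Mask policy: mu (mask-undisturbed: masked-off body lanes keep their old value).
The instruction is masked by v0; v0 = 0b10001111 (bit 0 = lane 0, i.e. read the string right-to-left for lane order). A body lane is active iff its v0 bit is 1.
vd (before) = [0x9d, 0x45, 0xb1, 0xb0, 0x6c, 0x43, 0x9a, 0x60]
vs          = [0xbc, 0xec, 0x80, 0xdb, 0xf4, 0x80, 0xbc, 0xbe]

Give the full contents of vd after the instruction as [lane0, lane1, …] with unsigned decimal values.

VLMAX = VLEN×LMUL/SEW = 256×1/2/16 = 8
AVL=3 ≤ VLMAX=8, so vl = 3
  i=0: sub(0x9d,0xbc) → 65505
  i=1: sub(0x45,0xec) → 65369
  i=2: sub(0xb1,0x80) → 49
  i=3: tail/ones → 65535
  i=4: tail/ones → 65535
  i=5: tail/ones → 65535
  i=6: tail/ones → 65535
  i=7: tail/ones → 65535

vd = [65505, 65369, 49, 65535, 65535, 65535, 65535, 65535]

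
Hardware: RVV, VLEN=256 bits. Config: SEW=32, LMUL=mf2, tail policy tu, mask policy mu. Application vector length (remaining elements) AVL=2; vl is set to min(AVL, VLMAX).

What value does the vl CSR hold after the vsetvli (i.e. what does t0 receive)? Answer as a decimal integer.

lanes per group: 256·1/2/32 = 4
vl ← min(2, 4) = 2

vl = 2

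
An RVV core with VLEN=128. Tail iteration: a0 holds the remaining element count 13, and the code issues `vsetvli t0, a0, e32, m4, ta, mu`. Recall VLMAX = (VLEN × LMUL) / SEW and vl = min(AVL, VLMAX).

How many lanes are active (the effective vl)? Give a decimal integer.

vl = 13

lanes per group: 128·4/32 = 16
AVL=13 ≤ VLMAX=16, so vl = 13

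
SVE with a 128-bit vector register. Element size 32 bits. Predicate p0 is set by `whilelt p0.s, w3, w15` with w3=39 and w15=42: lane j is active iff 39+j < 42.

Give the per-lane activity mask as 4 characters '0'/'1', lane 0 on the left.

predicate = 1110

128-bit reg / 32-bit elem → 4 lanes
p0[j] = (39+j < 42); true for j=0..2 → 3 lanes set
bits (lane 0 leftmost): 1110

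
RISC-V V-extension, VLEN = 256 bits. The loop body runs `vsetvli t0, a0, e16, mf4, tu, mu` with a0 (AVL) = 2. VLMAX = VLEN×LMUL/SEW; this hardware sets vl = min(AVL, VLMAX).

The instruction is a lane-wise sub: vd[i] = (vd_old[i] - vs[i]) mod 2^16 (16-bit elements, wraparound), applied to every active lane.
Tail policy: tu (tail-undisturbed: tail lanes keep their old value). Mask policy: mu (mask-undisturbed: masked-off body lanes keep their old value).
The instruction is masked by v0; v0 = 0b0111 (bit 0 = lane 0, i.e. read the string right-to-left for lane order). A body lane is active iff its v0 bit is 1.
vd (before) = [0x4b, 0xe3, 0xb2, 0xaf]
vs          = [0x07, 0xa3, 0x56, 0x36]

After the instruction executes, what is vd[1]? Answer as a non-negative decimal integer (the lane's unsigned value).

VLMAX = (256 × 1/4) / 16 = 4 lanes
vl ← min(2, 4) = 2
  i=0: sub(0x4b,0x07) → 68
  i=1: sub(0xe3,0xa3) → 64
  i=2: tail/keep → 178
  i=3: tail/keep → 175

vd[1] = 64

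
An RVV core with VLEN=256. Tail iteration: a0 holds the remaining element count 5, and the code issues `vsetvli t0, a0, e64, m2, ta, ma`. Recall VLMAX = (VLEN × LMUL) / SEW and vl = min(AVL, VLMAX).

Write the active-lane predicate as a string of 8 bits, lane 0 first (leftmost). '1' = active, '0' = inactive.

lanes per group: 256·2/64 = 8
vl = min(AVL, VLMAX) = min(5, 8) = 5
bits (lane 0 leftmost): 11111000

predicate = 11111000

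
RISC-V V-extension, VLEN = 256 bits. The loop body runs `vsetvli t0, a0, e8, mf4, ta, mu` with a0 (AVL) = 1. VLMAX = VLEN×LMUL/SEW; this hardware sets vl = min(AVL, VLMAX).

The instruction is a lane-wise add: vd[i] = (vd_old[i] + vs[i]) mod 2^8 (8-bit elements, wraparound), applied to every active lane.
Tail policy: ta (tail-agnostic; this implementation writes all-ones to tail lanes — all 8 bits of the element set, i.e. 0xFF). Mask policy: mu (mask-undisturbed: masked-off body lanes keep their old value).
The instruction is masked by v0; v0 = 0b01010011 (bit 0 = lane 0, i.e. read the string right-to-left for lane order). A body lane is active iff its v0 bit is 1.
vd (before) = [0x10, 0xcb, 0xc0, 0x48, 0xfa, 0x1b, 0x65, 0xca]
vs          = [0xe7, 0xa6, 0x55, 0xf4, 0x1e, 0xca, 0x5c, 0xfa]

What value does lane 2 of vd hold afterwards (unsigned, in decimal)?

vd[2] = 255

VLMAX = (256 × 1/4) / 8 = 8 lanes
AVL=1 ≤ VLMAX=8, so vl = 1
[0] add(0x10,0xe7) = 0xf7
[1] tail/ones = 0xff
[2] tail/ones = 0xff
[3] tail/ones = 0xff
[4] tail/ones = 0xff
[5] tail/ones = 0xff
[6] tail/ones = 0xff
[7] tail/ones = 0xff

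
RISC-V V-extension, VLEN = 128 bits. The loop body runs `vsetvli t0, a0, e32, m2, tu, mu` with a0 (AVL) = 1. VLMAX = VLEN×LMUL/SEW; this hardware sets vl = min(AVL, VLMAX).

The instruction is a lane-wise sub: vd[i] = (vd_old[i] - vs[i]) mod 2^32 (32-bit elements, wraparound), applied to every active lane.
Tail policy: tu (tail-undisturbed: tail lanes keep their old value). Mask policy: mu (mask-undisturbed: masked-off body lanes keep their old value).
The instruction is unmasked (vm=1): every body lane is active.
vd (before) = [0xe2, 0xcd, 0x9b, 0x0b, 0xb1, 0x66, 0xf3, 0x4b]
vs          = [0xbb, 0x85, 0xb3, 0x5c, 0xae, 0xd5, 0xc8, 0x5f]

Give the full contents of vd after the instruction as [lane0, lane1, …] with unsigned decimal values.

VLMAX = VLEN×LMUL/SEW = 128×2/32 = 8
vl = min(AVL, VLMAX) = min(1, 8) = 1
  i=0: sub(0xe2,0xbb) → 39
  i=1: tail/keep → 205
  i=2: tail/keep → 155
  i=3: tail/keep → 11
  i=4: tail/keep → 177
  i=5: tail/keep → 102
  i=6: tail/keep → 243
  i=7: tail/keep → 75

vd = [39, 205, 155, 11, 177, 102, 243, 75]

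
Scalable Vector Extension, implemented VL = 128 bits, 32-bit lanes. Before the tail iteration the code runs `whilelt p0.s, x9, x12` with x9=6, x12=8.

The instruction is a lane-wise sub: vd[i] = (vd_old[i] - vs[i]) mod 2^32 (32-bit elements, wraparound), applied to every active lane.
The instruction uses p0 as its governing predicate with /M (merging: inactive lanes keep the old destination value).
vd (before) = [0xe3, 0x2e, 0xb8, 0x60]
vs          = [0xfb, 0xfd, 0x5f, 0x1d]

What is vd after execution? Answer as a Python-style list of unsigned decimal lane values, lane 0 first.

128-bit reg / 32-bit elem → 4 lanes
whilelt: lane j active iff 6+j < 8 → j < 2 → 2 active
vd[0] sub(0xe3,0xfb) -> 0xffffffe8
vd[1] sub(0x2e,0xfd) -> 0xffffff31
vd[2] tail/keep -> 0xb8
vd[3] tail/keep -> 0x60

vd = [4294967272, 4294967089, 184, 96]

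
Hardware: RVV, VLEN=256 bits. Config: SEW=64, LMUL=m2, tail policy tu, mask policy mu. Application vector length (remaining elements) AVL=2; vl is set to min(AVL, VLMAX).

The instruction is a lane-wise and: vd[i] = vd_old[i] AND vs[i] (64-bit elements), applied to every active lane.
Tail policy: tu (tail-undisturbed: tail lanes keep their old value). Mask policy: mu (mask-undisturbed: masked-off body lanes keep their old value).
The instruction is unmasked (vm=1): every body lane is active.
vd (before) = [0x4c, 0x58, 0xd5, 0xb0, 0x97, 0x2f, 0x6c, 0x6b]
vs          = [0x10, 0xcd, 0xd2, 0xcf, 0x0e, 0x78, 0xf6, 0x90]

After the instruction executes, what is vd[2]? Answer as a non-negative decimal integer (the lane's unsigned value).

vd[2] = 213

lanes per group: 256·2/64 = 8
AVL=2 ≤ VLMAX=8, so vl = 2
  i=0: and(0x4c,0x10) → 0
  i=1: and(0x58,0xcd) → 72
  i=2: tail/keep → 213
  i=3: tail/keep → 176
  i=4: tail/keep → 151
  i=5: tail/keep → 47
  i=6: tail/keep → 108
  i=7: tail/keep → 107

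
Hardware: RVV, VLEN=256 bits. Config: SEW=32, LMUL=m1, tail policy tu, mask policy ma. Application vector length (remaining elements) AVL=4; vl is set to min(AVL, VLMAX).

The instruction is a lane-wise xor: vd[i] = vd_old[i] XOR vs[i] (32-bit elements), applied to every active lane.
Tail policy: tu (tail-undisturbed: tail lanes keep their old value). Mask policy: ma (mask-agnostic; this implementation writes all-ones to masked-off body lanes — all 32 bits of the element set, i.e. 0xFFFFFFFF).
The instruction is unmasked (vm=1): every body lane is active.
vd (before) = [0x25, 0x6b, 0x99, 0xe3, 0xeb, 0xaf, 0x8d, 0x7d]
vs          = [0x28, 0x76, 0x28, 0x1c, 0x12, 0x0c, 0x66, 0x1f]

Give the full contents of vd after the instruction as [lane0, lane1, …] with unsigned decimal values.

vd = [13, 29, 177, 255, 235, 175, 141, 125]

VLMAX = (256 × 1) / 32 = 8 lanes
vl = min(AVL, VLMAX) = min(4, 8) = 4
lane  0: xor(0x25,0x28) ⇒ 0x0d
lane  1: xor(0x6b,0x76) ⇒ 0x1d
lane  2: xor(0x99,0x28) ⇒ 0xb1
lane  3: xor(0xe3,0x1c) ⇒ 0xff
lane  4: tail/keep ⇒ 0xeb
lane  5: tail/keep ⇒ 0xaf
lane  6: tail/keep ⇒ 0x8d
lane  7: tail/keep ⇒ 0x7d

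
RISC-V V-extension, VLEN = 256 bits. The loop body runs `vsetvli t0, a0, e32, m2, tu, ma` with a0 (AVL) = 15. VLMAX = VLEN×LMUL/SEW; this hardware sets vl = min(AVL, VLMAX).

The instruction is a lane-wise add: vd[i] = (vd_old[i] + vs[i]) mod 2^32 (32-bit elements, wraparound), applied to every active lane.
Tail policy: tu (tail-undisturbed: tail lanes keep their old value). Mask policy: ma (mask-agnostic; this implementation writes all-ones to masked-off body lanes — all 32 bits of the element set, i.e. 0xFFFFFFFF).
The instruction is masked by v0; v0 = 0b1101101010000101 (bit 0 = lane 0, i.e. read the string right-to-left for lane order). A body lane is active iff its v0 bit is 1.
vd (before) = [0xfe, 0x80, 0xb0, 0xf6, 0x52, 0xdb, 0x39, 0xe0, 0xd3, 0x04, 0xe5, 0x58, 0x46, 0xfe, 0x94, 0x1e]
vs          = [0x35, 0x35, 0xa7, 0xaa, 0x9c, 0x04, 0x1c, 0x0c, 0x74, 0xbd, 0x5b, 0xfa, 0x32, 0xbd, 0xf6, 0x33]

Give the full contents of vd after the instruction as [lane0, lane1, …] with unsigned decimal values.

lanes per group: 256·2/32 = 16
vl = min(AVL, VLMAX) = min(15, 16) = 15
  i=0: add(0xfe,0x35) → 307
  i=1: mask-off/ones → 4294967295
  i=2: add(0xb0,0xa7) → 343
  i=3: mask-off/ones → 4294967295
  i=4: mask-off/ones → 4294967295
  i=5: mask-off/ones → 4294967295
  i=6: mask-off/ones → 4294967295
  i=7: add(0xe0,0x0c) → 236
  i=8: mask-off/ones → 4294967295
  i=9: add(0x04,0xbd) → 193
  i=10: mask-off/ones → 4294967295
  i=11: add(0x58,0xfa) → 338
  i=12: add(0x46,0x32) → 120
  i=13: mask-off/ones → 4294967295
  i=14: add(0x94,0xf6) → 394
  i=15: tail/keep → 30

vd = [307, 4294967295, 343, 4294967295, 4294967295, 4294967295, 4294967295, 236, 4294967295, 193, 4294967295, 338, 120, 4294967295, 394, 30]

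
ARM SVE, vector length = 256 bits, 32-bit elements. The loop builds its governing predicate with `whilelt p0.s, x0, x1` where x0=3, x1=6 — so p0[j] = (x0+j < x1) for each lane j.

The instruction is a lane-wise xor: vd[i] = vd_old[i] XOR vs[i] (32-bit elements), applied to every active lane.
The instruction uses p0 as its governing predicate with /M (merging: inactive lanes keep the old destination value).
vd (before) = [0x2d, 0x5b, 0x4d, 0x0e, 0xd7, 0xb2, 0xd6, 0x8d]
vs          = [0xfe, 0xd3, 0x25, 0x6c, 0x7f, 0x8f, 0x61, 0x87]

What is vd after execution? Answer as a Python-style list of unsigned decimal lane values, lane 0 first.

256-bit reg / 32-bit elem → 8 lanes
p0[j] = (3+j < 6); true for j=0..2 → 3 lanes set
lane  0: xor(0x2d,0xfe) ⇒ 0xd3
lane  1: xor(0x5b,0xd3) ⇒ 0x88
lane  2: xor(0x4d,0x25) ⇒ 0x68
lane  3: tail/keep ⇒ 0x0e
lane  4: tail/keep ⇒ 0xd7
lane  5: tail/keep ⇒ 0xb2
lane  6: tail/keep ⇒ 0xd6
lane  7: tail/keep ⇒ 0x8d

vd = [211, 136, 104, 14, 215, 178, 214, 141]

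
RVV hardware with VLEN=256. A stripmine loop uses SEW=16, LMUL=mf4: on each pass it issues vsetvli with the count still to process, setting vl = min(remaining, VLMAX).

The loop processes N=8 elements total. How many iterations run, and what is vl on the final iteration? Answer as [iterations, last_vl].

lanes per group: 256·1/4/16 = 4
iterations = ceil(8/4) = 2; final-pass vl = 4

[iterations, last_vl] = [2, 4]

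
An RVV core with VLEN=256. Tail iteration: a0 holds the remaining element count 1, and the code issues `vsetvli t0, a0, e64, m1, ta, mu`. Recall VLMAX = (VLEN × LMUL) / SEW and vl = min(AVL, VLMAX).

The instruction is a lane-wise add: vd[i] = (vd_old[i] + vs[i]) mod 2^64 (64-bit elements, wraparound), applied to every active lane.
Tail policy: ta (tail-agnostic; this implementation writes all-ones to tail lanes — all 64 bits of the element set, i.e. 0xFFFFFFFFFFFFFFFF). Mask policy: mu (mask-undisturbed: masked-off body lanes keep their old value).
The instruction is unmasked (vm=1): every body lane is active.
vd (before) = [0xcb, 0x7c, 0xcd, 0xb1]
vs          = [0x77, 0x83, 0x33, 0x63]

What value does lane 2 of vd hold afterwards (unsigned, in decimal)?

lanes per group: 256·1/64 = 4
vl = min(AVL, VLMAX) = min(1, 4) = 1
[0] add(0xcb,0x77) = 0x142
[1] tail/ones = 0xffffffffffffffff
[2] tail/ones = 0xffffffffffffffff
[3] tail/ones = 0xffffffffffffffff

vd[2] = 18446744073709551615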